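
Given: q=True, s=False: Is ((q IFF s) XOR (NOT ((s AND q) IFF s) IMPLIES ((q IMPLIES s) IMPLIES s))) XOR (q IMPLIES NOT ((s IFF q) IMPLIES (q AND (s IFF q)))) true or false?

True

q IFF s = True IFF False = False
s AND q = False AND True = False
(s AND q) IFF s = False IFF False = True
NOT ((s AND q) IFF s) = NOT True = False
q IMPLIES s = True IMPLIES False = False
(q IMPLIES s) IMPLIES s = False IMPLIES False = True
NOT ((s AND q) IFF s) IMPLIES ((q IMPLIES s) IMPLIES s) = False IMPLIES True = True
(q IFF s) XOR (NOT ((s AND q) IFF s) IMPLIES ((q IMPLIES s) IMPLIES s)) = False XOR True = True
s IFF q = False IFF True = False
s IFF q = False IFF True = False
q AND (s IFF q) = True AND False = False
(s IFF q) IMPLIES (q AND (s IFF q)) = False IMPLIES False = True
NOT ((s IFF q) IMPLIES (q AND (s IFF q))) = NOT True = False
q IMPLIES NOT ((s IFF q) IMPLIES (q AND (s IFF q))) = True IMPLIES False = False
((q IFF s) XOR (NOT ((s AND q) IFF s) IMPLIES ((q IMPLIES s) IMPLIES s))) XOR (q IMPLIES NOT ((s IFF q) IMPLIES (q AND (s IFF q)))) = True XOR False = True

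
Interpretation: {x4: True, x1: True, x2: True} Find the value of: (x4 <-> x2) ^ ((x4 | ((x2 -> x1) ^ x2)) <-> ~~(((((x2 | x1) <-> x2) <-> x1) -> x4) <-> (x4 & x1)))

Substituting x4=True, x1=True, x2=True:
x4 <-> x2 = True <-> True = True
x2 -> x1 = True -> True = True
(x2 -> x1) ^ x2 = True ^ True = False
x4 | ((x2 -> x1) ^ x2) = True | False = True
x2 | x1 = True | True = True
(x2 | x1) <-> x2 = True <-> True = True
((x2 | x1) <-> x2) <-> x1 = True <-> True = True
(((x2 | x1) <-> x2) <-> x1) -> x4 = True -> True = True
x4 & x1 = True & True = True
((((x2 | x1) <-> x2) <-> x1) -> x4) <-> (x4 & x1) = True <-> True = True
~(((((x2 | x1) <-> x2) <-> x1) -> x4) <-> (x4 & x1)) = ~True = False
~~(((((x2 | x1) <-> x2) <-> x1) -> x4) <-> (x4 & x1)) = ~False = True
(x4 | ((x2 -> x1) ^ x2)) <-> ~~(((((x2 | x1) <-> x2) <-> x1) -> x4) <-> (x4 & x1)) = True <-> True = True
(x4 <-> x2) ^ ((x4 | ((x2 -> x1) ^ x2)) <-> ~~(((((x2 | x1) <-> x2) <-> x1) -> x4) <-> (x4 & x1))) = True ^ True = False

False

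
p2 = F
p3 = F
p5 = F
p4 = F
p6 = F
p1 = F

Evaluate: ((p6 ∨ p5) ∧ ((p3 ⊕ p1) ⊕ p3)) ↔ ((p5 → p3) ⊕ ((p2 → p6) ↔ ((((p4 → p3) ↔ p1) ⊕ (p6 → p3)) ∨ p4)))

p6 ∨ p5 = F ∨ F = F
p3 ⊕ p1 = F ⊕ F = F
(p3 ⊕ p1) ⊕ p3 = F ⊕ F = F
(p6 ∨ p5) ∧ ((p3 ⊕ p1) ⊕ p3) = F ∧ F = F
p5 → p3 = F → F = T
p2 → p6 = F → F = T
p4 → p3 = F → F = T
(p4 → p3) ↔ p1 = T ↔ F = F
p6 → p3 = F → F = T
((p4 → p3) ↔ p1) ⊕ (p6 → p3) = F ⊕ T = T
(((p4 → p3) ↔ p1) ⊕ (p6 → p3)) ∨ p4 = T ∨ F = T
(p2 → p6) ↔ ((((p4 → p3) ↔ p1) ⊕ (p6 → p3)) ∨ p4) = T ↔ T = T
(p5 → p3) ⊕ ((p2 → p6) ↔ ((((p4 → p3) ↔ p1) ⊕ (p6 → p3)) ∨ p4)) = T ⊕ T = F
((p6 ∨ p5) ∧ ((p3 ⊕ p1) ⊕ p3)) ↔ ((p5 → p3) ⊕ ((p2 → p6) ↔ ((((p4 → p3) ↔ p1) ⊕ (p6 → p3)) ∨ p4))) = F ↔ F = T

T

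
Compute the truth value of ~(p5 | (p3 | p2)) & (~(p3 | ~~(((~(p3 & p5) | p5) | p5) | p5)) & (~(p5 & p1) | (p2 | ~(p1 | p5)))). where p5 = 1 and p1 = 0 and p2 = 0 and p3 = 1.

0

Substituting p5=1, p1=0, p2=0, p3=1:
p3 | p2 = 1 | 0 = 1
p5 | (p3 | p2) = 1 | 1 = 1
~(p5 | (p3 | p2)) = ~1 = 0
p3 & p5 = 1 & 1 = 1
~(p3 & p5) = ~1 = 0
~(p3 & p5) | p5 = 0 | 1 = 1
(~(p3 & p5) | p5) | p5 = 1 | 1 = 1
((~(p3 & p5) | p5) | p5) | p5 = 1 | 1 = 1
~(((~(p3 & p5) | p5) | p5) | p5) = ~1 = 0
~~(((~(p3 & p5) | p5) | p5) | p5) = ~0 = 1
p3 | ~~(((~(p3 & p5) | p5) | p5) | p5) = 1 | 1 = 1
~(p3 | ~~(((~(p3 & p5) | p5) | p5) | p5)) = ~1 = 0
p5 & p1 = 1 & 0 = 0
~(p5 & p1) = ~0 = 1
p1 | p5 = 0 | 1 = 1
~(p1 | p5) = ~1 = 0
p2 | ~(p1 | p5) = 0 | 0 = 0
~(p5 & p1) | (p2 | ~(p1 | p5)) = 1 | 0 = 1
~(p3 | ~~(((~(p3 & p5) | p5) | p5) | p5)) & (~(p5 & p1) | (p2 | ~(p1 | p5))) = 0 & 1 = 0
~(p5 | (p3 | p2)) & (~(p3 | ~~(((~(p3 & p5) | p5) | p5) | p5)) & (~(p5 & p1) | (p2 | ~(p1 | p5)))) = 0 & 0 = 0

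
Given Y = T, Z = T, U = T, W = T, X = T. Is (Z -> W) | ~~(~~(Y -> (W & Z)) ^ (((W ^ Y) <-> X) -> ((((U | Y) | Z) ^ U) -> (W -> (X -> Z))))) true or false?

T

Z -> W = T -> T = T
W & Z = T & T = T
Y -> (W & Z) = T -> T = T
~(Y -> (W & Z)) = ~T = F
~~(Y -> (W & Z)) = ~F = T
W ^ Y = T ^ T = F
(W ^ Y) <-> X = F <-> T = F
U | Y = T | T = T
(U | Y) | Z = T | T = T
((U | Y) | Z) ^ U = T ^ T = F
X -> Z = T -> T = T
W -> (X -> Z) = T -> T = T
(((U | Y) | Z) ^ U) -> (W -> (X -> Z)) = F -> T = T
((W ^ Y) <-> X) -> ((((U | Y) | Z) ^ U) -> (W -> (X -> Z))) = F -> T = T
~~(Y -> (W & Z)) ^ (((W ^ Y) <-> X) -> ((((U | Y) | Z) ^ U) -> (W -> (X -> Z)))) = T ^ T = F
~(~~(Y -> (W & Z)) ^ (((W ^ Y) <-> X) -> ((((U | Y) | Z) ^ U) -> (W -> (X -> Z))))) = ~F = T
~~(~~(Y -> (W & Z)) ^ (((W ^ Y) <-> X) -> ((((U | Y) | Z) ^ U) -> (W -> (X -> Z))))) = ~T = F
(Z -> W) | ~~(~~(Y -> (W & Z)) ^ (((W ^ Y) <-> X) -> ((((U | Y) | Z) ^ U) -> (W -> (X -> Z))))) = T | F = T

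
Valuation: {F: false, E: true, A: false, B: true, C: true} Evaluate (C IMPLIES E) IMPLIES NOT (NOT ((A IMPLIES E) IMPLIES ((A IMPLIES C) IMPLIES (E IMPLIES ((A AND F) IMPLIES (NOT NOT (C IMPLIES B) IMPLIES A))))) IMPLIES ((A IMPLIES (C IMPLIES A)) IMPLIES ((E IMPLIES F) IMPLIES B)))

false

C IMPLIES E = true IMPLIES true = true
A IMPLIES E = false IMPLIES true = true
A IMPLIES C = false IMPLIES true = true
A AND F = false AND false = false
C IMPLIES B = true IMPLIES true = true
NOT (C IMPLIES B) = NOT true = false
NOT NOT (C IMPLIES B) = NOT false = true
NOT NOT (C IMPLIES B) IMPLIES A = true IMPLIES false = false
(A AND F) IMPLIES (NOT NOT (C IMPLIES B) IMPLIES A) = false IMPLIES false = true
E IMPLIES ((A AND F) IMPLIES (NOT NOT (C IMPLIES B) IMPLIES A)) = true IMPLIES true = true
(A IMPLIES C) IMPLIES (E IMPLIES ((A AND F) IMPLIES (NOT NOT (C IMPLIES B) IMPLIES A))) = true IMPLIES true = true
(A IMPLIES E) IMPLIES ((A IMPLIES C) IMPLIES (E IMPLIES ((A AND F) IMPLIES (NOT NOT (C IMPLIES B) IMPLIES A)))) = true IMPLIES true = true
NOT ((A IMPLIES E) IMPLIES ((A IMPLIES C) IMPLIES (E IMPLIES ((A AND F) IMPLIES (NOT NOT (C IMPLIES B) IMPLIES A))))) = NOT true = false
C IMPLIES A = true IMPLIES false = false
A IMPLIES (C IMPLIES A) = false IMPLIES false = true
E IMPLIES F = true IMPLIES false = false
(E IMPLIES F) IMPLIES B = false IMPLIES true = true
(A IMPLIES (C IMPLIES A)) IMPLIES ((E IMPLIES F) IMPLIES B) = true IMPLIES true = true
NOT ((A IMPLIES E) IMPLIES ((A IMPLIES C) IMPLIES (E IMPLIES ((A AND F) IMPLIES (NOT NOT (C IMPLIES B) IMPLIES A))))) IMPLIES ((A IMPLIES (C IMPLIES A)) IMPLIES ((E IMPLIES F) IMPLIES B)) = false IMPLIES true = true
NOT (NOT ((A IMPLIES E) IMPLIES ((A IMPLIES C) IMPLIES (E IMPLIES ((A AND F) IMPLIES (NOT NOT (C IMPLIES B) IMPLIES A))))) IMPLIES ((A IMPLIES (C IMPLIES A)) IMPLIES ((E IMPLIES F) IMPLIES B))) = NOT true = false
(C IMPLIES E) IMPLIES NOT (NOT ((A IMPLIES E) IMPLIES ((A IMPLIES C) IMPLIES (E IMPLIES ((A AND F) IMPLIES (NOT NOT (C IMPLIES B) IMPLIES A))))) IMPLIES ((A IMPLIES (C IMPLIES A)) IMPLIES ((E IMPLIES F) IMPLIES B))) = true IMPLIES false = false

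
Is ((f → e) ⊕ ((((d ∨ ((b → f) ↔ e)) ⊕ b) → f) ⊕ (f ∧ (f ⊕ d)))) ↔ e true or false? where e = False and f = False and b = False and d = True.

f → e = False → False = True
b → f = False → False = True
(b → f) ↔ e = True ↔ False = False
d ∨ ((b → f) ↔ e) = True ∨ False = True
(d ∨ ((b → f) ↔ e)) ⊕ b = True ⊕ False = True
((d ∨ ((b → f) ↔ e)) ⊕ b) → f = True → False = False
f ⊕ d = False ⊕ True = True
f ∧ (f ⊕ d) = False ∧ True = False
(((d ∨ ((b → f) ↔ e)) ⊕ b) → f) ⊕ (f ∧ (f ⊕ d)) = False ⊕ False = False
(f → e) ⊕ ((((d ∨ ((b → f) ↔ e)) ⊕ b) → f) ⊕ (f ∧ (f ⊕ d))) = True ⊕ False = True
((f → e) ⊕ ((((d ∨ ((b → f) ↔ e)) ⊕ b) → f) ⊕ (f ∧ (f ⊕ d)))) ↔ e = True ↔ False = False

False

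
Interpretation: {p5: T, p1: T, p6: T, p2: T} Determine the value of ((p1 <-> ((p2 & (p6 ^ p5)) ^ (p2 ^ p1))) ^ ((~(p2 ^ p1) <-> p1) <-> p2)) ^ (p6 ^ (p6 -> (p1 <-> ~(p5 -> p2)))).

p6 ^ p5 = T ^ T = F
p2 & (p6 ^ p5) = T & F = F
p2 ^ p1 = T ^ T = F
(p2 & (p6 ^ p5)) ^ (p2 ^ p1) = F ^ F = F
p1 <-> ((p2 & (p6 ^ p5)) ^ (p2 ^ p1)) = T <-> F = F
p2 ^ p1 = T ^ T = F
~(p2 ^ p1) = ~F = T
~(p2 ^ p1) <-> p1 = T <-> T = T
(~(p2 ^ p1) <-> p1) <-> p2 = T <-> T = T
(p1 <-> ((p2 & (p6 ^ p5)) ^ (p2 ^ p1))) ^ ((~(p2 ^ p1) <-> p1) <-> p2) = F ^ T = T
p5 -> p2 = T -> T = T
~(p5 -> p2) = ~T = F
p1 <-> ~(p5 -> p2) = T <-> F = F
p6 -> (p1 <-> ~(p5 -> p2)) = T -> F = F
p6 ^ (p6 -> (p1 <-> ~(p5 -> p2))) = T ^ F = T
((p1 <-> ((p2 & (p6 ^ p5)) ^ (p2 ^ p1))) ^ ((~(p2 ^ p1) <-> p1) <-> p2)) ^ (p6 ^ (p6 -> (p1 <-> ~(p5 -> p2)))) = T ^ T = F

F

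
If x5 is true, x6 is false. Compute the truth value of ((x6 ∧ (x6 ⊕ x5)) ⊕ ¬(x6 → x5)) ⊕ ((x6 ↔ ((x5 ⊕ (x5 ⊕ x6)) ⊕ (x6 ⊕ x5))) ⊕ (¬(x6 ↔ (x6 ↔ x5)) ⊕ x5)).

x6 ⊕ x5 = F ⊕ T = T
x6 ∧ (x6 ⊕ x5) = F ∧ T = F
x6 → x5 = F → T = T
¬(x6 → x5) = ¬T = F
(x6 ∧ (x6 ⊕ x5)) ⊕ ¬(x6 → x5) = F ⊕ F = F
x5 ⊕ x6 = T ⊕ F = T
x5 ⊕ (x5 ⊕ x6) = T ⊕ T = F
x6 ⊕ x5 = F ⊕ T = T
(x5 ⊕ (x5 ⊕ x6)) ⊕ (x6 ⊕ x5) = F ⊕ T = T
x6 ↔ ((x5 ⊕ (x5 ⊕ x6)) ⊕ (x6 ⊕ x5)) = F ↔ T = F
x6 ↔ x5 = F ↔ T = F
x6 ↔ (x6 ↔ x5) = F ↔ F = T
¬(x6 ↔ (x6 ↔ x5)) = ¬T = F
¬(x6 ↔ (x6 ↔ x5)) ⊕ x5 = F ⊕ T = T
(x6 ↔ ((x5 ⊕ (x5 ⊕ x6)) ⊕ (x6 ⊕ x5))) ⊕ (¬(x6 ↔ (x6 ↔ x5)) ⊕ x5) = F ⊕ T = T
((x6 ∧ (x6 ⊕ x5)) ⊕ ¬(x6 → x5)) ⊕ ((x6 ↔ ((x5 ⊕ (x5 ⊕ x6)) ⊕ (x6 ⊕ x5))) ⊕ (¬(x6 ↔ (x6 ↔ x5)) ⊕ x5)) = F ⊕ T = T

T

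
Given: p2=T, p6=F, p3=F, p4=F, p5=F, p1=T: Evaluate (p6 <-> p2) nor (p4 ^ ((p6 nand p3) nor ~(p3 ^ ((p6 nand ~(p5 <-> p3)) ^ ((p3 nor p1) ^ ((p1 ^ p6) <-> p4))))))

Substituting p2=T, p6=F, p3=F, p4=F, p5=F, p1=T:
p6 <-> p2 = F <-> T = F
p6 nand p3 = F nand F = T
p5 <-> p3 = F <-> F = T
~(p5 <-> p3) = ~T = F
p6 nand ~(p5 <-> p3) = F nand F = T
p3 nor p1 = F nor T = F
p1 ^ p6 = T ^ F = T
(p1 ^ p6) <-> p4 = T <-> F = F
(p3 nor p1) ^ ((p1 ^ p6) <-> p4) = F ^ F = F
(p6 nand ~(p5 <-> p3)) ^ ((p3 nor p1) ^ ((p1 ^ p6) <-> p4)) = T ^ F = T
p3 ^ ((p6 nand ~(p5 <-> p3)) ^ ((p3 nor p1) ^ ((p1 ^ p6) <-> p4))) = F ^ T = T
~(p3 ^ ((p6 nand ~(p5 <-> p3)) ^ ((p3 nor p1) ^ ((p1 ^ p6) <-> p4)))) = ~T = F
(p6 nand p3) nor ~(p3 ^ ((p6 nand ~(p5 <-> p3)) ^ ((p3 nor p1) ^ ((p1 ^ p6) <-> p4)))) = T nor F = F
p4 ^ ((p6 nand p3) nor ~(p3 ^ ((p6 nand ~(p5 <-> p3)) ^ ((p3 nor p1) ^ ((p1 ^ p6) <-> p4))))) = F ^ F = F
(p6 <-> p2) nor (p4 ^ ((p6 nand p3) nor ~(p3 ^ ((p6 nand ~(p5 <-> p3)) ^ ((p3 nor p1) ^ ((p1 ^ p6) <-> p4)))))) = F nor F = T

T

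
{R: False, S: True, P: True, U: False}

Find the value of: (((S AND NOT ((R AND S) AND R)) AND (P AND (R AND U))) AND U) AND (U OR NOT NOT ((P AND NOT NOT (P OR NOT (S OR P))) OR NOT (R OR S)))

False

R AND S = False AND True = False
(R AND S) AND R = False AND False = False
NOT ((R AND S) AND R) = NOT False = True
S AND NOT ((R AND S) AND R) = True AND True = True
R AND U = False AND False = False
P AND (R AND U) = True AND False = False
(S AND NOT ((R AND S) AND R)) AND (P AND (R AND U)) = True AND False = False
((S AND NOT ((R AND S) AND R)) AND (P AND (R AND U))) AND U = False AND False = False
S OR P = True OR True = True
NOT (S OR P) = NOT True = False
P OR NOT (S OR P) = True OR False = True
NOT (P OR NOT (S OR P)) = NOT True = False
NOT NOT (P OR NOT (S OR P)) = NOT False = True
P AND NOT NOT (P OR NOT (S OR P)) = True AND True = True
R OR S = False OR True = True
NOT (R OR S) = NOT True = False
(P AND NOT NOT (P OR NOT (S OR P))) OR NOT (R OR S) = True OR False = True
NOT ((P AND NOT NOT (P OR NOT (S OR P))) OR NOT (R OR S)) = NOT True = False
NOT NOT ((P AND NOT NOT (P OR NOT (S OR P))) OR NOT (R OR S)) = NOT False = True
U OR NOT NOT ((P AND NOT NOT (P OR NOT (S OR P))) OR NOT (R OR S)) = False OR True = True
(((S AND NOT ((R AND S) AND R)) AND (P AND (R AND U))) AND U) AND (U OR NOT NOT ((P AND NOT NOT (P OR NOT (S OR P))) OR NOT (R OR S))) = False AND True = False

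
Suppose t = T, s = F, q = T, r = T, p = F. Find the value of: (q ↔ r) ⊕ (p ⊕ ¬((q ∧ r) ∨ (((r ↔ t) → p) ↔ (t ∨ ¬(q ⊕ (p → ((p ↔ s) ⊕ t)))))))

T

Substituting t=T, s=F, q=T, r=T, p=F:
q ↔ r = T ↔ T = T
q ∧ r = T ∧ T = T
r ↔ t = T ↔ T = T
(r ↔ t) → p = T → F = F
p ↔ s = F ↔ F = T
(p ↔ s) ⊕ t = T ⊕ T = F
p → ((p ↔ s) ⊕ t) = F → F = T
q ⊕ (p → ((p ↔ s) ⊕ t)) = T ⊕ T = F
¬(q ⊕ (p → ((p ↔ s) ⊕ t))) = ¬F = T
t ∨ ¬(q ⊕ (p → ((p ↔ s) ⊕ t))) = T ∨ T = T
((r ↔ t) → p) ↔ (t ∨ ¬(q ⊕ (p → ((p ↔ s) ⊕ t)))) = F ↔ T = F
(q ∧ r) ∨ (((r ↔ t) → p) ↔ (t ∨ ¬(q ⊕ (p → ((p ↔ s) ⊕ t))))) = T ∨ F = T
¬((q ∧ r) ∨ (((r ↔ t) → p) ↔ (t ∨ ¬(q ⊕ (p → ((p ↔ s) ⊕ t)))))) = ¬T = F
p ⊕ ¬((q ∧ r) ∨ (((r ↔ t) → p) ↔ (t ∨ ¬(q ⊕ (p → ((p ↔ s) ⊕ t)))))) = F ⊕ F = F
(q ↔ r) ⊕ (p ⊕ ¬((q ∧ r) ∨ (((r ↔ t) → p) ↔ (t ∨ ¬(q ⊕ (p → ((p ↔ s) ⊕ t))))))) = T ⊕ F = T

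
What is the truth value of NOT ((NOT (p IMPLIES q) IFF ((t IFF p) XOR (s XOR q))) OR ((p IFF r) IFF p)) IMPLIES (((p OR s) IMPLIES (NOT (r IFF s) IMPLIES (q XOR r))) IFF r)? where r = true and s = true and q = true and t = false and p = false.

Substituting r=true, s=true, q=true, t=false, p=false:
p IMPLIES q = false IMPLIES true = true
NOT (p IMPLIES q) = NOT true = false
t IFF p = false IFF false = true
s XOR q = true XOR true = false
(t IFF p) XOR (s XOR q) = true XOR false = true
NOT (p IMPLIES q) IFF ((t IFF p) XOR (s XOR q)) = false IFF true = false
p IFF r = false IFF true = false
(p IFF r) IFF p = false IFF false = true
(NOT (p IMPLIES q) IFF ((t IFF p) XOR (s XOR q))) OR ((p IFF r) IFF p) = false OR true = true
NOT ((NOT (p IMPLIES q) IFF ((t IFF p) XOR (s XOR q))) OR ((p IFF r) IFF p)) = NOT true = false
p OR s = false OR true = true
r IFF s = true IFF true = true
NOT (r IFF s) = NOT true = false
q XOR r = true XOR true = false
NOT (r IFF s) IMPLIES (q XOR r) = false IMPLIES false = true
(p OR s) IMPLIES (NOT (r IFF s) IMPLIES (q XOR r)) = true IMPLIES true = true
((p OR s) IMPLIES (NOT (r IFF s) IMPLIES (q XOR r))) IFF r = true IFF true = true
NOT ((NOT (p IMPLIES q) IFF ((t IFF p) XOR (s XOR q))) OR ((p IFF r) IFF p)) IMPLIES (((p OR s) IMPLIES (NOT (r IFF s) IMPLIES (q XOR r))) IFF r) = false IMPLIES true = true

true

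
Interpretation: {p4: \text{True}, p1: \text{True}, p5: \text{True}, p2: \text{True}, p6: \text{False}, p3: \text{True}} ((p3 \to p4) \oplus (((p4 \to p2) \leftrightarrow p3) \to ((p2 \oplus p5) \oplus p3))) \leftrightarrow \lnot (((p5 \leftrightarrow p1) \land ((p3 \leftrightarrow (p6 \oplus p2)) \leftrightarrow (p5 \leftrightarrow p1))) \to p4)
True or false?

\text{True}

p3 \to p4 = \text{True} \to \text{True} = \text{True}
p4 \to p2 = \text{True} \to \text{True} = \text{True}
(p4 \to p2) \leftrightarrow p3 = \text{True} \leftrightarrow \text{True} = \text{True}
p2 \oplus p5 = \text{True} \oplus \text{True} = \text{False}
(p2 \oplus p5) \oplus p3 = \text{False} \oplus \text{True} = \text{True}
((p4 \to p2) \leftrightarrow p3) \to ((p2 \oplus p5) \oplus p3) = \text{True} \to \text{True} = \text{True}
(p3 \to p4) \oplus (((p4 \to p2) \leftrightarrow p3) \to ((p2 \oplus p5) \oplus p3)) = \text{True} \oplus \text{True} = \text{False}
p5 \leftrightarrow p1 = \text{True} \leftrightarrow \text{True} = \text{True}
p6 \oplus p2 = \text{False} \oplus \text{True} = \text{True}
p3 \leftrightarrow (p6 \oplus p2) = \text{True} \leftrightarrow \text{True} = \text{True}
p5 \leftrightarrow p1 = \text{True} \leftrightarrow \text{True} = \text{True}
(p3 \leftrightarrow (p6 \oplus p2)) \leftrightarrow (p5 \leftrightarrow p1) = \text{True} \leftrightarrow \text{True} = \text{True}
(p5 \leftrightarrow p1) \land ((p3 \leftrightarrow (p6 \oplus p2)) \leftrightarrow (p5 \leftrightarrow p1)) = \text{True} \land \text{True} = \text{True}
((p5 \leftrightarrow p1) \land ((p3 \leftrightarrow (p6 \oplus p2)) \leftrightarrow (p5 \leftrightarrow p1))) \to p4 = \text{True} \to \text{True} = \text{True}
\lnot (((p5 \leftrightarrow p1) \land ((p3 \leftrightarrow (p6 \oplus p2)) \leftrightarrow (p5 \leftrightarrow p1))) \to p4) = \lnot \text{True} = \text{False}
((p3 \to p4) \oplus (((p4 \to p2) \leftrightarrow p3) \to ((p2 \oplus p5) \oplus p3))) \leftrightarrow \lnot (((p5 \leftrightarrow p1) \land ((p3 \leftrightarrow (p6 \oplus p2)) \leftrightarrow (p5 \leftrightarrow p1))) \to p4) = \text{False} \leftrightarrow \text{False} = \text{True}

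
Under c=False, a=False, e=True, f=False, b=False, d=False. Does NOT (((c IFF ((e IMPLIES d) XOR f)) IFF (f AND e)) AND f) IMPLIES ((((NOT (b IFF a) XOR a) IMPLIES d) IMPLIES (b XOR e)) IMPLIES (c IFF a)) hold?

e IMPLIES d = True IMPLIES False = False
(e IMPLIES d) XOR f = False XOR False = False
c IFF ((e IMPLIES d) XOR f) = False IFF False = True
f AND e = False AND True = False
(c IFF ((e IMPLIES d) XOR f)) IFF (f AND e) = True IFF False = False
((c IFF ((e IMPLIES d) XOR f)) IFF (f AND e)) AND f = False AND False = False
NOT (((c IFF ((e IMPLIES d) XOR f)) IFF (f AND e)) AND f) = NOT False = True
b IFF a = False IFF False = True
NOT (b IFF a) = NOT True = False
NOT (b IFF a) XOR a = False XOR False = False
(NOT (b IFF a) XOR a) IMPLIES d = False IMPLIES False = True
b XOR e = False XOR True = True
((NOT (b IFF a) XOR a) IMPLIES d) IMPLIES (b XOR e) = True IMPLIES True = True
c IFF a = False IFF False = True
(((NOT (b IFF a) XOR a) IMPLIES d) IMPLIES (b XOR e)) IMPLIES (c IFF a) = True IMPLIES True = True
NOT (((c IFF ((e IMPLIES d) XOR f)) IFF (f AND e)) AND f) IMPLIES ((((NOT (b IFF a) XOR a) IMPLIES d) IMPLIES (b XOR e)) IMPLIES (c IFF a)) = True IMPLIES True = True

True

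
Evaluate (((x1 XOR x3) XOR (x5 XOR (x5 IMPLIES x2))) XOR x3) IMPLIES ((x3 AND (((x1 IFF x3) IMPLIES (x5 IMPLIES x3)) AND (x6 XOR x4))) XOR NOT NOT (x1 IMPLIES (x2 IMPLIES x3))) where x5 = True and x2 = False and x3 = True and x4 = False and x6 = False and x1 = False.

x1 XOR x3 = False XOR True = True
x5 IMPLIES x2 = True IMPLIES False = False
x5 XOR (x5 IMPLIES x2) = True XOR False = True
(x1 XOR x3) XOR (x5 XOR (x5 IMPLIES x2)) = True XOR True = False
((x1 XOR x3) XOR (x5 XOR (x5 IMPLIES x2))) XOR x3 = False XOR True = True
x1 IFF x3 = False IFF True = False
x5 IMPLIES x3 = True IMPLIES True = True
(x1 IFF x3) IMPLIES (x5 IMPLIES x3) = False IMPLIES True = True
x6 XOR x4 = False XOR False = False
((x1 IFF x3) IMPLIES (x5 IMPLIES x3)) AND (x6 XOR x4) = True AND False = False
x3 AND (((x1 IFF x3) IMPLIES (x5 IMPLIES x3)) AND (x6 XOR x4)) = True AND False = False
x2 IMPLIES x3 = False IMPLIES True = True
x1 IMPLIES (x2 IMPLIES x3) = False IMPLIES True = True
NOT (x1 IMPLIES (x2 IMPLIES x3)) = NOT True = False
NOT NOT (x1 IMPLIES (x2 IMPLIES x3)) = NOT False = True
(x3 AND (((x1 IFF x3) IMPLIES (x5 IMPLIES x3)) AND (x6 XOR x4))) XOR NOT NOT (x1 IMPLIES (x2 IMPLIES x3)) = False XOR True = True
(((x1 XOR x3) XOR (x5 XOR (x5 IMPLIES x2))) XOR x3) IMPLIES ((x3 AND (((x1 IFF x3) IMPLIES (x5 IMPLIES x3)) AND (x6 XOR x4))) XOR NOT NOT (x1 IMPLIES (x2 IMPLIES x3))) = True IMPLIES True = True

True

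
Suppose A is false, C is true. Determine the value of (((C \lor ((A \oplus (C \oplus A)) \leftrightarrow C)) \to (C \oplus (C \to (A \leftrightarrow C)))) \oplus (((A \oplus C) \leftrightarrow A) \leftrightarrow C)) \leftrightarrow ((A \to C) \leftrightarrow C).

T

C \oplus A = T \oplus F = T
A \oplus (C \oplus A) = F \oplus T = T
(A \oplus (C \oplus A)) \leftrightarrow C = T \leftrightarrow T = T
C \lor ((A \oplus (C \oplus A)) \leftrightarrow C) = T \lor T = T
A \leftrightarrow C = F \leftrightarrow T = F
C \to (A \leftrightarrow C) = T \to F = F
C \oplus (C \to (A \leftrightarrow C)) = T \oplus F = T
(C \lor ((A \oplus (C \oplus A)) \leftrightarrow C)) \to (C \oplus (C \to (A \leftrightarrow C))) = T \to T = T
A \oplus C = F \oplus T = T
(A \oplus C) \leftrightarrow A = T \leftrightarrow F = F
((A \oplus C) \leftrightarrow A) \leftrightarrow C = F \leftrightarrow T = F
((C \lor ((A \oplus (C \oplus A)) \leftrightarrow C)) \to (C \oplus (C \to (A \leftrightarrow C)))) \oplus (((A \oplus C) \leftrightarrow A) \leftrightarrow C) = T \oplus F = T
A \to C = F \to T = T
(A \to C) \leftrightarrow C = T \leftrightarrow T = T
(((C \lor ((A \oplus (C \oplus A)) \leftrightarrow C)) \to (C \oplus (C \to (A \leftrightarrow C)))) \oplus (((A \oplus C) \leftrightarrow A) \leftrightarrow C)) \leftrightarrow ((A \to C) \leftrightarrow C) = T \leftrightarrow T = T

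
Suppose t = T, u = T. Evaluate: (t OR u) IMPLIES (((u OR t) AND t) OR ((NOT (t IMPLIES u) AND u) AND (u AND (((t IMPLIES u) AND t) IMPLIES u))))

T

t OR u = T OR T = T
u OR t = T OR T = T
(u OR t) AND t = T AND T = T
t IMPLIES u = T IMPLIES T = T
NOT (t IMPLIES u) = NOT T = F
NOT (t IMPLIES u) AND u = F AND T = F
t IMPLIES u = T IMPLIES T = T
(t IMPLIES u) AND t = T AND T = T
((t IMPLIES u) AND t) IMPLIES u = T IMPLIES T = T
u AND (((t IMPLIES u) AND t) IMPLIES u) = T AND T = T
(NOT (t IMPLIES u) AND u) AND (u AND (((t IMPLIES u) AND t) IMPLIES u)) = F AND T = F
((u OR t) AND t) OR ((NOT (t IMPLIES u) AND u) AND (u AND (((t IMPLIES u) AND t) IMPLIES u))) = T OR F = T
(t OR u) IMPLIES (((u OR t) AND t) OR ((NOT (t IMPLIES u) AND u) AND (u AND (((t IMPLIES u) AND t) IMPLIES u)))) = T IMPLIES T = T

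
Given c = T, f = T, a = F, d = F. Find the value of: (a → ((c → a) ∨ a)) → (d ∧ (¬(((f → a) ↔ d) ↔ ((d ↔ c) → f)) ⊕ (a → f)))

c → a = T → F = F
(c → a) ∨ a = F ∨ F = F
a → ((c → a) ∨ a) = F → F = T
f → a = T → F = F
(f → a) ↔ d = F ↔ F = T
d ↔ c = F ↔ T = F
(d ↔ c) → f = F → T = T
((f → a) ↔ d) ↔ ((d ↔ c) → f) = T ↔ T = T
¬(((f → a) ↔ d) ↔ ((d ↔ c) → f)) = ¬T = F
a → f = F → T = T
¬(((f → a) ↔ d) ↔ ((d ↔ c) → f)) ⊕ (a → f) = F ⊕ T = T
d ∧ (¬(((f → a) ↔ d) ↔ ((d ↔ c) → f)) ⊕ (a → f)) = F ∧ T = F
(a → ((c → a) ∨ a)) → (d ∧ (¬(((f → a) ↔ d) ↔ ((d ↔ c) → f)) ⊕ (a → f))) = T → F = F

F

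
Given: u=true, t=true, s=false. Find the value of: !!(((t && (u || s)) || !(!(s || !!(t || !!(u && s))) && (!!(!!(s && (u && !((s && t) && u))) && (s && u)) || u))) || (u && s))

u || s = true || false = true
t && (u || s) = true && true = true
u && s = true && false = false
!(u && s) = !false = true
!!(u && s) = !true = false
t || !!(u && s) = true || false = true
!(t || !!(u && s)) = !true = false
!!(t || !!(u && s)) = !false = true
s || !!(t || !!(u && s)) = false || true = true
!(s || !!(t || !!(u && s))) = !true = false
s && t = false && true = false
(s && t) && u = false && true = false
!((s && t) && u) = !false = true
u && !((s && t) && u) = true && true = true
s && (u && !((s && t) && u)) = false && true = false
!(s && (u && !((s && t) && u))) = !false = true
!!(s && (u && !((s && t) && u))) = !true = false
s && u = false && true = false
!!(s && (u && !((s && t) && u))) && (s && u) = false && false = false
!(!!(s && (u && !((s && t) && u))) && (s && u)) = !false = true
!!(!!(s && (u && !((s && t) && u))) && (s && u)) = !true = false
!!(!!(s && (u && !((s && t) && u))) && (s && u)) || u = false || true = true
!(s || !!(t || !!(u && s))) && (!!(!!(s && (u && !((s && t) && u))) && (s && u)) || u) = false && true = false
!(!(s || !!(t || !!(u && s))) && (!!(!!(s && (u && !((s && t) && u))) && (s && u)) || u)) = !false = true
(t && (u || s)) || !(!(s || !!(t || !!(u && s))) && (!!(!!(s && (u && !((s && t) && u))) && (s && u)) || u)) = true || true = true
u && s = true && false = false
((t && (u || s)) || !(!(s || !!(t || !!(u && s))) && (!!(!!(s && (u && !((s && t) && u))) && (s && u)) || u))) || (u && s) = true || false = true
!(((t && (u || s)) || !(!(s || !!(t || !!(u && s))) && (!!(!!(s && (u && !((s && t) && u))) && (s && u)) || u))) || (u && s)) = !true = false
!!(((t && (u || s)) || !(!(s || !!(t || !!(u && s))) && (!!(!!(s && (u && !((s && t) && u))) && (s && u)) || u))) || (u && s)) = !false = true

true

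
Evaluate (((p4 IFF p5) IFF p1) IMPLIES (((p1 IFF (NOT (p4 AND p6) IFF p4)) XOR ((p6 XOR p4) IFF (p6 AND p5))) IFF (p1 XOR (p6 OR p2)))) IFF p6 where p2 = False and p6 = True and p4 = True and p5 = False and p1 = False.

p4 IFF p5 = True IFF False = False
(p4 IFF p5) IFF p1 = False IFF False = True
p4 AND p6 = True AND True = True
NOT (p4 AND p6) = NOT True = False
NOT (p4 AND p6) IFF p4 = False IFF True = False
p1 IFF (NOT (p4 AND p6) IFF p4) = False IFF False = True
p6 XOR p4 = True XOR True = False
p6 AND p5 = True AND False = False
(p6 XOR p4) IFF (p6 AND p5) = False IFF False = True
(p1 IFF (NOT (p4 AND p6) IFF p4)) XOR ((p6 XOR p4) IFF (p6 AND p5)) = True XOR True = False
p6 OR p2 = True OR False = True
p1 XOR (p6 OR p2) = False XOR True = True
((p1 IFF (NOT (p4 AND p6) IFF p4)) XOR ((p6 XOR p4) IFF (p6 AND p5))) IFF (p1 XOR (p6 OR p2)) = False IFF True = False
((p4 IFF p5) IFF p1) IMPLIES (((p1 IFF (NOT (p4 AND p6) IFF p4)) XOR ((p6 XOR p4) IFF (p6 AND p5))) IFF (p1 XOR (p6 OR p2))) = True IMPLIES False = False
(((p4 IFF p5) IFF p1) IMPLIES (((p1 IFF (NOT (p4 AND p6) IFF p4)) XOR ((p6 XOR p4) IFF (p6 AND p5))) IFF (p1 XOR (p6 OR p2)))) IFF p6 = False IFF True = False

False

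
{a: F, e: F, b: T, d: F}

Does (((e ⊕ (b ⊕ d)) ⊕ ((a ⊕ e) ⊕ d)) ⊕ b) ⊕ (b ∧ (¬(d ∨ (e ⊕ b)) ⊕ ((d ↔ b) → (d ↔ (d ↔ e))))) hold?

Substituting a=F, e=F, b=T, d=F:
b ⊕ d = T ⊕ F = T
e ⊕ (b ⊕ d) = F ⊕ T = T
a ⊕ e = F ⊕ F = F
(a ⊕ e) ⊕ d = F ⊕ F = F
(e ⊕ (b ⊕ d)) ⊕ ((a ⊕ e) ⊕ d) = T ⊕ F = T
((e ⊕ (b ⊕ d)) ⊕ ((a ⊕ e) ⊕ d)) ⊕ b = T ⊕ T = F
e ⊕ b = F ⊕ T = T
d ∨ (e ⊕ b) = F ∨ T = T
¬(d ∨ (e ⊕ b)) = ¬T = F
d ↔ b = F ↔ T = F
d ↔ e = F ↔ F = T
d ↔ (d ↔ e) = F ↔ T = F
(d ↔ b) → (d ↔ (d ↔ e)) = F → F = T
¬(d ∨ (e ⊕ b)) ⊕ ((d ↔ b) → (d ↔ (d ↔ e))) = F ⊕ T = T
b ∧ (¬(d ∨ (e ⊕ b)) ⊕ ((d ↔ b) → (d ↔ (d ↔ e)))) = T ∧ T = T
(((e ⊕ (b ⊕ d)) ⊕ ((a ⊕ e) ⊕ d)) ⊕ b) ⊕ (b ∧ (¬(d ∨ (e ⊕ b)) ⊕ ((d ↔ b) → (d ↔ (d ↔ e))))) = F ⊕ T = T

T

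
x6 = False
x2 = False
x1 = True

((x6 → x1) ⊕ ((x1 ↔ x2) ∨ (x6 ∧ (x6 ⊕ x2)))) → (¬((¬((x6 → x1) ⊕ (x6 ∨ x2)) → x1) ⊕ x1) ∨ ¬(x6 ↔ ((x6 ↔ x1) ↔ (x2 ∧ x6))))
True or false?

True

x6 → x1 = False → True = True
x1 ↔ x2 = True ↔ False = False
x6 ⊕ x2 = False ⊕ False = False
x6 ∧ (x6 ⊕ x2) = False ∧ False = False
(x1 ↔ x2) ∨ (x6 ∧ (x6 ⊕ x2)) = False ∨ False = False
(x6 → x1) ⊕ ((x1 ↔ x2) ∨ (x6 ∧ (x6 ⊕ x2))) = True ⊕ False = True
x6 → x1 = False → True = True
x6 ∨ x2 = False ∨ False = False
(x6 → x1) ⊕ (x6 ∨ x2) = True ⊕ False = True
¬((x6 → x1) ⊕ (x6 ∨ x2)) = ¬True = False
¬((x6 → x1) ⊕ (x6 ∨ x2)) → x1 = False → True = True
(¬((x6 → x1) ⊕ (x6 ∨ x2)) → x1) ⊕ x1 = True ⊕ True = False
¬((¬((x6 → x1) ⊕ (x6 ∨ x2)) → x1) ⊕ x1) = ¬False = True
x6 ↔ x1 = False ↔ True = False
x2 ∧ x6 = False ∧ False = False
(x6 ↔ x1) ↔ (x2 ∧ x6) = False ↔ False = True
x6 ↔ ((x6 ↔ x1) ↔ (x2 ∧ x6)) = False ↔ True = False
¬(x6 ↔ ((x6 ↔ x1) ↔ (x2 ∧ x6))) = ¬False = True
¬((¬((x6 → x1) ⊕ (x6 ∨ x2)) → x1) ⊕ x1) ∨ ¬(x6 ↔ ((x6 ↔ x1) ↔ (x2 ∧ x6))) = True ∨ True = True
((x6 → x1) ⊕ ((x1 ↔ x2) ∨ (x6 ∧ (x6 ⊕ x2)))) → (¬((¬((x6 → x1) ⊕ (x6 ∨ x2)) → x1) ⊕ x1) ∨ ¬(x6 ↔ ((x6 ↔ x1) ↔ (x2 ∧ x6)))) = True → True = True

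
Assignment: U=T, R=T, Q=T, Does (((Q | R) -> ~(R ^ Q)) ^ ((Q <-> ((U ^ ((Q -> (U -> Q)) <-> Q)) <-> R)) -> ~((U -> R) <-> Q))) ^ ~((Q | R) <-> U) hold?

Substituting U=T, R=T, Q=T:
Q | R = T | T = T
R ^ Q = T ^ T = F
~(R ^ Q) = ~F = T
(Q | R) -> ~(R ^ Q) = T -> T = T
U -> Q = T -> T = T
Q -> (U -> Q) = T -> T = T
(Q -> (U -> Q)) <-> Q = T <-> T = T
U ^ ((Q -> (U -> Q)) <-> Q) = T ^ T = F
(U ^ ((Q -> (U -> Q)) <-> Q)) <-> R = F <-> T = F
Q <-> ((U ^ ((Q -> (U -> Q)) <-> Q)) <-> R) = T <-> F = F
U -> R = T -> T = T
(U -> R) <-> Q = T <-> T = T
~((U -> R) <-> Q) = ~T = F
(Q <-> ((U ^ ((Q -> (U -> Q)) <-> Q)) <-> R)) -> ~((U -> R) <-> Q) = F -> F = T
((Q | R) -> ~(R ^ Q)) ^ ((Q <-> ((U ^ ((Q -> (U -> Q)) <-> Q)) <-> R)) -> ~((U -> R) <-> Q)) = T ^ T = F
Q | R = T | T = T
(Q | R) <-> U = T <-> T = T
~((Q | R) <-> U) = ~T = F
(((Q | R) -> ~(R ^ Q)) ^ ((Q <-> ((U ^ ((Q -> (U -> Q)) <-> Q)) <-> R)) -> ~((U -> R) <-> Q))) ^ ~((Q | R) <-> U) = F ^ F = F

F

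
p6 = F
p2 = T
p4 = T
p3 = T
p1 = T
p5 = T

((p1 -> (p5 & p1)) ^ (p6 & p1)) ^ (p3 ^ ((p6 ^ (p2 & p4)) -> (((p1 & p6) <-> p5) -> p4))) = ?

T

p5 & p1 = T & T = T
p1 -> (p5 & p1) = T -> T = T
p6 & p1 = F & T = F
(p1 -> (p5 & p1)) ^ (p6 & p1) = T ^ F = T
p2 & p4 = T & T = T
p6 ^ (p2 & p4) = F ^ T = T
p1 & p6 = T & F = F
(p1 & p6) <-> p5 = F <-> T = F
((p1 & p6) <-> p5) -> p4 = F -> T = T
(p6 ^ (p2 & p4)) -> (((p1 & p6) <-> p5) -> p4) = T -> T = T
p3 ^ ((p6 ^ (p2 & p4)) -> (((p1 & p6) <-> p5) -> p4)) = T ^ T = F
((p1 -> (p5 & p1)) ^ (p6 & p1)) ^ (p3 ^ ((p6 ^ (p2 & p4)) -> (((p1 & p6) <-> p5) -> p4))) = T ^ F = T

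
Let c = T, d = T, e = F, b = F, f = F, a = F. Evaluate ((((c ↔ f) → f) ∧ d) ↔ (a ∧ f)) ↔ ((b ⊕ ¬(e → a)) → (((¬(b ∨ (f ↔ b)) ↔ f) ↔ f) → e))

F

c ↔ f = T ↔ F = F
(c ↔ f) → f = F → F = T
((c ↔ f) → f) ∧ d = T ∧ T = T
a ∧ f = F ∧ F = F
(((c ↔ f) → f) ∧ d) ↔ (a ∧ f) = T ↔ F = F
e → a = F → F = T
¬(e → a) = ¬T = F
b ⊕ ¬(e → a) = F ⊕ F = F
f ↔ b = F ↔ F = T
b ∨ (f ↔ b) = F ∨ T = T
¬(b ∨ (f ↔ b)) = ¬T = F
¬(b ∨ (f ↔ b)) ↔ f = F ↔ F = T
(¬(b ∨ (f ↔ b)) ↔ f) ↔ f = T ↔ F = F
((¬(b ∨ (f ↔ b)) ↔ f) ↔ f) → e = F → F = T
(b ⊕ ¬(e → a)) → (((¬(b ∨ (f ↔ b)) ↔ f) ↔ f) → e) = F → T = T
((((c ↔ f) → f) ∧ d) ↔ (a ∧ f)) ↔ ((b ⊕ ¬(e → a)) → (((¬(b ∨ (f ↔ b)) ↔ f) ↔ f) → e)) = F ↔ T = F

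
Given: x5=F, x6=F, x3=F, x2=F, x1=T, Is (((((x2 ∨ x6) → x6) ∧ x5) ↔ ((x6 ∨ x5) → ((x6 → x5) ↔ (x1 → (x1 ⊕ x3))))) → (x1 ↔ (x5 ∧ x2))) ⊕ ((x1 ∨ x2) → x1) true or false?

F

Substituting x5=F, x6=F, x3=F, x2=F, x1=T:
x2 ∨ x6 = F ∨ F = F
(x2 ∨ x6) → x6 = F → F = T
((x2 ∨ x6) → x6) ∧ x5 = T ∧ F = F
x6 ∨ x5 = F ∨ F = F
x6 → x5 = F → F = T
x1 ⊕ x3 = T ⊕ F = T
x1 → (x1 ⊕ x3) = T → T = T
(x6 → x5) ↔ (x1 → (x1 ⊕ x3)) = T ↔ T = T
(x6 ∨ x5) → ((x6 → x5) ↔ (x1 → (x1 ⊕ x3))) = F → T = T
(((x2 ∨ x6) → x6) ∧ x5) ↔ ((x6 ∨ x5) → ((x6 → x5) ↔ (x1 → (x1 ⊕ x3)))) = F ↔ T = F
x5 ∧ x2 = F ∧ F = F
x1 ↔ (x5 ∧ x2) = T ↔ F = F
((((x2 ∨ x6) → x6) ∧ x5) ↔ ((x6 ∨ x5) → ((x6 → x5) ↔ (x1 → (x1 ⊕ x3))))) → (x1 ↔ (x5 ∧ x2)) = F → F = T
x1 ∨ x2 = T ∨ F = T
(x1 ∨ x2) → x1 = T → T = T
(((((x2 ∨ x6) → x6) ∧ x5) ↔ ((x6 ∨ x5) → ((x6 → x5) ↔ (x1 → (x1 ⊕ x3))))) → (x1 ↔ (x5 ∧ x2))) ⊕ ((x1 ∨ x2) → x1) = T ⊕ T = F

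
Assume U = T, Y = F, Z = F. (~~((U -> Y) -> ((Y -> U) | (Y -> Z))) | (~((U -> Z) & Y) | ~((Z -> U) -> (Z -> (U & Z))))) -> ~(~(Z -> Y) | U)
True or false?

F

U -> Y = T -> F = F
Y -> U = F -> T = T
Y -> Z = F -> F = T
(Y -> U) | (Y -> Z) = T | T = T
(U -> Y) -> ((Y -> U) | (Y -> Z)) = F -> T = T
~((U -> Y) -> ((Y -> U) | (Y -> Z))) = ~T = F
~~((U -> Y) -> ((Y -> U) | (Y -> Z))) = ~F = T
U -> Z = T -> F = F
(U -> Z) & Y = F & F = F
~((U -> Z) & Y) = ~F = T
Z -> U = F -> T = T
U & Z = T & F = F
Z -> (U & Z) = F -> F = T
(Z -> U) -> (Z -> (U & Z)) = T -> T = T
~((Z -> U) -> (Z -> (U & Z))) = ~T = F
~((U -> Z) & Y) | ~((Z -> U) -> (Z -> (U & Z))) = T | F = T
~~((U -> Y) -> ((Y -> U) | (Y -> Z))) | (~((U -> Z) & Y) | ~((Z -> U) -> (Z -> (U & Z)))) = T | T = T
Z -> Y = F -> F = T
~(Z -> Y) = ~T = F
~(Z -> Y) | U = F | T = T
~(~(Z -> Y) | U) = ~T = F
(~~((U -> Y) -> ((Y -> U) | (Y -> Z))) | (~((U -> Z) & Y) | ~((Z -> U) -> (Z -> (U & Z))))) -> ~(~(Z -> Y) | U) = T -> F = F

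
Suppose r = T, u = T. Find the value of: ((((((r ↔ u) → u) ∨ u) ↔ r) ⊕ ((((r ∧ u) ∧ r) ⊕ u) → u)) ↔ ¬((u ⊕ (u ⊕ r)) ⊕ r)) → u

r ↔ u = T ↔ T = T
(r ↔ u) → u = T → T = T
((r ↔ u) → u) ∨ u = T ∨ T = T
(((r ↔ u) → u) ∨ u) ↔ r = T ↔ T = T
r ∧ u = T ∧ T = T
(r ∧ u) ∧ r = T ∧ T = T
((r ∧ u) ∧ r) ⊕ u = T ⊕ T = F
(((r ∧ u) ∧ r) ⊕ u) → u = F → T = T
((((r ↔ u) → u) ∨ u) ↔ r) ⊕ ((((r ∧ u) ∧ r) ⊕ u) → u) = T ⊕ T = F
u ⊕ r = T ⊕ T = F
u ⊕ (u ⊕ r) = T ⊕ F = T
(u ⊕ (u ⊕ r)) ⊕ r = T ⊕ T = F
¬((u ⊕ (u ⊕ r)) ⊕ r) = ¬F = T
(((((r ↔ u) → u) ∨ u) ↔ r) ⊕ ((((r ∧ u) ∧ r) ⊕ u) → u)) ↔ ¬((u ⊕ (u ⊕ r)) ⊕ r) = F ↔ T = F
((((((r ↔ u) → u) ∨ u) ↔ r) ⊕ ((((r ∧ u) ∧ r) ⊕ u) → u)) ↔ ¬((u ⊕ (u ⊕ r)) ⊕ r)) → u = F → T = T

T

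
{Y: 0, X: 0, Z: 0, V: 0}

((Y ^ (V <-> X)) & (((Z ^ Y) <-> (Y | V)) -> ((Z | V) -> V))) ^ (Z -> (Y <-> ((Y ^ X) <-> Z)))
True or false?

0

V <-> X = 0 <-> 0 = 1
Y ^ (V <-> X) = 0 ^ 1 = 1
Z ^ Y = 0 ^ 0 = 0
Y | V = 0 | 0 = 0
(Z ^ Y) <-> (Y | V) = 0 <-> 0 = 1
Z | V = 0 | 0 = 0
(Z | V) -> V = 0 -> 0 = 1
((Z ^ Y) <-> (Y | V)) -> ((Z | V) -> V) = 1 -> 1 = 1
(Y ^ (V <-> X)) & (((Z ^ Y) <-> (Y | V)) -> ((Z | V) -> V)) = 1 & 1 = 1
Y ^ X = 0 ^ 0 = 0
(Y ^ X) <-> Z = 0 <-> 0 = 1
Y <-> ((Y ^ X) <-> Z) = 0 <-> 1 = 0
Z -> (Y <-> ((Y ^ X) <-> Z)) = 0 -> 0 = 1
((Y ^ (V <-> X)) & (((Z ^ Y) <-> (Y | V)) -> ((Z | V) -> V))) ^ (Z -> (Y <-> ((Y ^ X) <-> Z))) = 1 ^ 1 = 0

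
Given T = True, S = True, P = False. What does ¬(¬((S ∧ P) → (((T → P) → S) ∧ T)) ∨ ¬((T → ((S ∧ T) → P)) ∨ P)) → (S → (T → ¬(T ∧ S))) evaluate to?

S ∧ P = True ∧ False = False
T → P = True → False = False
(T → P) → S = False → True = True
((T → P) → S) ∧ T = True ∧ True = True
(S ∧ P) → (((T → P) → S) ∧ T) = False → True = True
¬((S ∧ P) → (((T → P) → S) ∧ T)) = ¬True = False
S ∧ T = True ∧ True = True
(S ∧ T) → P = True → False = False
T → ((S ∧ T) → P) = True → False = False
(T → ((S ∧ T) → P)) ∨ P = False ∨ False = False
¬((T → ((S ∧ T) → P)) ∨ P) = ¬False = True
¬((S ∧ P) → (((T → P) → S) ∧ T)) ∨ ¬((T → ((S ∧ T) → P)) ∨ P) = False ∨ True = True
¬(¬((S ∧ P) → (((T → P) → S) ∧ T)) ∨ ¬((T → ((S ∧ T) → P)) ∨ P)) = ¬True = False
T ∧ S = True ∧ True = True
¬(T ∧ S) = ¬True = False
T → ¬(T ∧ S) = True → False = False
S → (T → ¬(T ∧ S)) = True → False = False
¬(¬((S ∧ P) → (((T → P) → S) ∧ T)) ∨ ¬((T → ((S ∧ T) → P)) ∨ P)) → (S → (T → ¬(T ∧ S))) = False → False = True

True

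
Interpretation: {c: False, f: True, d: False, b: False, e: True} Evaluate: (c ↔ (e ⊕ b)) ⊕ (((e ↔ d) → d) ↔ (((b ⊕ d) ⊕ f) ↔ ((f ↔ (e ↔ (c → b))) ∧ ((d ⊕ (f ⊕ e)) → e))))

e ⊕ b = True ⊕ False = True
c ↔ (e ⊕ b) = False ↔ True = False
e ↔ d = True ↔ False = False
(e ↔ d) → d = False → False = True
b ⊕ d = False ⊕ False = False
(b ⊕ d) ⊕ f = False ⊕ True = True
c → b = False → False = True
e ↔ (c → b) = True ↔ True = True
f ↔ (e ↔ (c → b)) = True ↔ True = True
f ⊕ e = True ⊕ True = False
d ⊕ (f ⊕ e) = False ⊕ False = False
(d ⊕ (f ⊕ e)) → e = False → True = True
(f ↔ (e ↔ (c → b))) ∧ ((d ⊕ (f ⊕ e)) → e) = True ∧ True = True
((b ⊕ d) ⊕ f) ↔ ((f ↔ (e ↔ (c → b))) ∧ ((d ⊕ (f ⊕ e)) → e)) = True ↔ True = True
((e ↔ d) → d) ↔ (((b ⊕ d) ⊕ f) ↔ ((f ↔ (e ↔ (c → b))) ∧ ((d ⊕ (f ⊕ e)) → e))) = True ↔ True = True
(c ↔ (e ⊕ b)) ⊕ (((e ↔ d) → d) ↔ (((b ⊕ d) ⊕ f) ↔ ((f ↔ (e ↔ (c → b))) ∧ ((d ⊕ (f ⊕ e)) → e)))) = False ⊕ True = True

True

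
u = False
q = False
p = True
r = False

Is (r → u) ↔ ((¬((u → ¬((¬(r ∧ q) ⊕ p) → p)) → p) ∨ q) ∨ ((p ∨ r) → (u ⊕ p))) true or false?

True

r → u = False → False = True
r ∧ q = False ∧ False = False
¬(r ∧ q) = ¬False = True
¬(r ∧ q) ⊕ p = True ⊕ True = False
(¬(r ∧ q) ⊕ p) → p = False → True = True
¬((¬(r ∧ q) ⊕ p) → p) = ¬True = False
u → ¬((¬(r ∧ q) ⊕ p) → p) = False → False = True
(u → ¬((¬(r ∧ q) ⊕ p) → p)) → p = True → True = True
¬((u → ¬((¬(r ∧ q) ⊕ p) → p)) → p) = ¬True = False
¬((u → ¬((¬(r ∧ q) ⊕ p) → p)) → p) ∨ q = False ∨ False = False
p ∨ r = True ∨ False = True
u ⊕ p = False ⊕ True = True
(p ∨ r) → (u ⊕ p) = True → True = True
(¬((u → ¬((¬(r ∧ q) ⊕ p) → p)) → p) ∨ q) ∨ ((p ∨ r) → (u ⊕ p)) = False ∨ True = True
(r → u) ↔ ((¬((u → ¬((¬(r ∧ q) ⊕ p) → p)) → p) ∨ q) ∨ ((p ∨ r) → (u ⊕ p))) = True ↔ True = True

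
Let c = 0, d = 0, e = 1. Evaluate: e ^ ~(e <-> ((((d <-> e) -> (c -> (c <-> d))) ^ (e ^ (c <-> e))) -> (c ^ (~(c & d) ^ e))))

d <-> e = 0 <-> 1 = 0
c <-> d = 0 <-> 0 = 1
c -> (c <-> d) = 0 -> 1 = 1
(d <-> e) -> (c -> (c <-> d)) = 0 -> 1 = 1
c <-> e = 0 <-> 1 = 0
e ^ (c <-> e) = 1 ^ 0 = 1
((d <-> e) -> (c -> (c <-> d))) ^ (e ^ (c <-> e)) = 1 ^ 1 = 0
c & d = 0 & 0 = 0
~(c & d) = ~0 = 1
~(c & d) ^ e = 1 ^ 1 = 0
c ^ (~(c & d) ^ e) = 0 ^ 0 = 0
(((d <-> e) -> (c -> (c <-> d))) ^ (e ^ (c <-> e))) -> (c ^ (~(c & d) ^ e)) = 0 -> 0 = 1
e <-> ((((d <-> e) -> (c -> (c <-> d))) ^ (e ^ (c <-> e))) -> (c ^ (~(c & d) ^ e))) = 1 <-> 1 = 1
~(e <-> ((((d <-> e) -> (c -> (c <-> d))) ^ (e ^ (c <-> e))) -> (c ^ (~(c & d) ^ e)))) = ~1 = 0
e ^ ~(e <-> ((((d <-> e) -> (c -> (c <-> d))) ^ (e ^ (c <-> e))) -> (c ^ (~(c & d) ^ e)))) = 1 ^ 0 = 1

1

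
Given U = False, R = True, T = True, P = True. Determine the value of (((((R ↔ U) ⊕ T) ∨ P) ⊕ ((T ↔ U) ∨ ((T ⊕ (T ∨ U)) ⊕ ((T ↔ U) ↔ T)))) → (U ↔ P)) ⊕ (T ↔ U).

False

R ↔ U = True ↔ False = False
(R ↔ U) ⊕ T = False ⊕ True = True
((R ↔ U) ⊕ T) ∨ P = True ∨ True = True
T ↔ U = True ↔ False = False
T ∨ U = True ∨ False = True
T ⊕ (T ∨ U) = True ⊕ True = False
T ↔ U = True ↔ False = False
(T ↔ U) ↔ T = False ↔ True = False
(T ⊕ (T ∨ U)) ⊕ ((T ↔ U) ↔ T) = False ⊕ False = False
(T ↔ U) ∨ ((T ⊕ (T ∨ U)) ⊕ ((T ↔ U) ↔ T)) = False ∨ False = False
(((R ↔ U) ⊕ T) ∨ P) ⊕ ((T ↔ U) ∨ ((T ⊕ (T ∨ U)) ⊕ ((T ↔ U) ↔ T))) = True ⊕ False = True
U ↔ P = False ↔ True = False
((((R ↔ U) ⊕ T) ∨ P) ⊕ ((T ↔ U) ∨ ((T ⊕ (T ∨ U)) ⊕ ((T ↔ U) ↔ T)))) → (U ↔ P) = True → False = False
T ↔ U = True ↔ False = False
(((((R ↔ U) ⊕ T) ∨ P) ⊕ ((T ↔ U) ∨ ((T ⊕ (T ∨ U)) ⊕ ((T ↔ U) ↔ T)))) → (U ↔ P)) ⊕ (T ↔ U) = False ⊕ False = False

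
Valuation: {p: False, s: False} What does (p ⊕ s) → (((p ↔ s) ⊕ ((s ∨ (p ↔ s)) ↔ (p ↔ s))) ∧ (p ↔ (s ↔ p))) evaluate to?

True

Substituting p=False, s=False:
p ⊕ s = False ⊕ False = False
p ↔ s = False ↔ False = True
p ↔ s = False ↔ False = True
s ∨ (p ↔ s) = False ∨ True = True
p ↔ s = False ↔ False = True
(s ∨ (p ↔ s)) ↔ (p ↔ s) = True ↔ True = True
(p ↔ s) ⊕ ((s ∨ (p ↔ s)) ↔ (p ↔ s)) = True ⊕ True = False
s ↔ p = False ↔ False = True
p ↔ (s ↔ p) = False ↔ True = False
((p ↔ s) ⊕ ((s ∨ (p ↔ s)) ↔ (p ↔ s))) ∧ (p ↔ (s ↔ p)) = False ∧ False = False
(p ⊕ s) → (((p ↔ s) ⊕ ((s ∨ (p ↔ s)) ↔ (p ↔ s))) ∧ (p ↔ (s ↔ p))) = False → False = True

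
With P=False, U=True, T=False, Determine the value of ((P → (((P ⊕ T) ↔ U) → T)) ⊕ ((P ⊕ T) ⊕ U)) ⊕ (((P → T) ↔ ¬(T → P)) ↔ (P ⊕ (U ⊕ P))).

False

P ⊕ T = False ⊕ False = False
(P ⊕ T) ↔ U = False ↔ True = False
((P ⊕ T) ↔ U) → T = False → False = True
P → (((P ⊕ T) ↔ U) → T) = False → True = True
P ⊕ T = False ⊕ False = False
(P ⊕ T) ⊕ U = False ⊕ True = True
(P → (((P ⊕ T) ↔ U) → T)) ⊕ ((P ⊕ T) ⊕ U) = True ⊕ True = False
P → T = False → False = True
T → P = False → False = True
¬(T → P) = ¬True = False
(P → T) ↔ ¬(T → P) = True ↔ False = False
U ⊕ P = True ⊕ False = True
P ⊕ (U ⊕ P) = False ⊕ True = True
((P → T) ↔ ¬(T → P)) ↔ (P ⊕ (U ⊕ P)) = False ↔ True = False
((P → (((P ⊕ T) ↔ U) → T)) ⊕ ((P ⊕ T) ⊕ U)) ⊕ (((P → T) ↔ ¬(T → P)) ↔ (P ⊕ (U ⊕ P))) = False ⊕ False = False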